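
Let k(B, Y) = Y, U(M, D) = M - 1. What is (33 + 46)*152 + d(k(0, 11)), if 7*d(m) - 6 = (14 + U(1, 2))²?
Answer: 84258/7 ≈ 12037.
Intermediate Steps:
U(M, D) = -1 + M
d(m) = 202/7 (d(m) = 6/7 + (14 + (-1 + 1))²/7 = 6/7 + (14 + 0)²/7 = 6/7 + (⅐)*14² = 6/7 + (⅐)*196 = 6/7 + 28 = 202/7)
(33 + 46)*152 + d(k(0, 11)) = (33 + 46)*152 + 202/7 = 79*152 + 202/7 = 12008 + 202/7 = 84258/7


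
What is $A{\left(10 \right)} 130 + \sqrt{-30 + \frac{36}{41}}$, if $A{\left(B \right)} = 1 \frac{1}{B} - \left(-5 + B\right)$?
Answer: $-637 + \frac{i \sqrt{48954}}{41} \approx -637.0 + 5.3965 i$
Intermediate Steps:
$A{\left(B \right)} = 5 + \frac{1}{B} - B$ ($A{\left(B \right)} = \frac{1}{B} - \left(-5 + B\right) = 5 + \frac{1}{B} - B$)
$A{\left(10 \right)} 130 + \sqrt{-30 + \frac{36}{41}} = \left(5 + \frac{1}{10} - 10\right) 130 + \sqrt{-30 + \frac{36}{41}} = \left(5 + \frac{1}{10} - 10\right) 130 + \sqrt{-30 + 36 \cdot \frac{1}{41}} = \left(- \frac{49}{10}\right) 130 + \sqrt{-30 + \frac{36}{41}} = -637 + \sqrt{- \frac{1194}{41}} = -637 + \frac{i \sqrt{48954}}{41}$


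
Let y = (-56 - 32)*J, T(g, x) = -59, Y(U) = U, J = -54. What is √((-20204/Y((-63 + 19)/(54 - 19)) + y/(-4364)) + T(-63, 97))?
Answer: 2*√576501961827/12001 ≈ 126.54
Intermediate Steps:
y = 4752 (y = (-56 - 32)*(-54) = -88*(-54) = 4752)
√((-20204/Y((-63 + 19)/(54 - 19)) + y/(-4364)) + T(-63, 97)) = √((-20204*(54 - 19)/(-63 + 19) + 4752/(-4364)) - 59) = √((-20204/((-44/35)) + 4752*(-1/4364)) - 59) = √((-20204/((-44*1/35)) - 1188/1091) - 59) = √((-20204/(-44/35) - 1188/1091) - 59) = √((-20204*(-35/44) - 1188/1091) - 59) = √((176785/11 - 1188/1091) - 59) = √(192859367/12001 - 59) = √(192151308/12001) = 2*√576501961827/12001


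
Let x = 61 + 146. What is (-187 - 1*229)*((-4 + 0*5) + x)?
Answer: -84448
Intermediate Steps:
x = 207
(-187 - 1*229)*((-4 + 0*5) + x) = (-187 - 1*229)*((-4 + 0*5) + 207) = (-187 - 229)*((-4 + 0) + 207) = -416*(-4 + 207) = -416*203 = -84448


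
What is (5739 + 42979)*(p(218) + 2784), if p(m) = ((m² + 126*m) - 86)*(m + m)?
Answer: 1591217572400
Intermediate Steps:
p(m) = 2*m*(-86 + m² + 126*m) (p(m) = (-86 + m² + 126*m)*(2*m) = 2*m*(-86 + m² + 126*m))
(5739 + 42979)*(p(218) + 2784) = (5739 + 42979)*(2*218*(-86 + 218² + 126*218) + 2784) = 48718*(2*218*(-86 + 47524 + 27468) + 2784) = 48718*(2*218*74906 + 2784) = 48718*(32659016 + 2784) = 48718*32661800 = 1591217572400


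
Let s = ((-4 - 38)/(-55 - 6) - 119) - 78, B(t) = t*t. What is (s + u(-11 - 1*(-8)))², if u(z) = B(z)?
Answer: 130553476/3721 ≈ 35086.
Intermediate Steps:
B(t) = t²
u(z) = z²
s = -11975/61 (s = (-42/(-61) - 119) - 78 = (-42*(-1/61) - 119) - 78 = (42/61 - 119) - 78 = -7217/61 - 78 = -11975/61 ≈ -196.31)
(s + u(-11 - 1*(-8)))² = (-11975/61 + (-11 - 1*(-8))²)² = (-11975/61 + (-11 + 8)²)² = (-11975/61 + (-3)²)² = (-11975/61 + 9)² = (-11426/61)² = 130553476/3721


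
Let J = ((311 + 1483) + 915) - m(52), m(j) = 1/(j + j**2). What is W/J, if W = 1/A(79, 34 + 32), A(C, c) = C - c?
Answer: 212/7466003 ≈ 2.8395e-5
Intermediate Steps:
W = 1/13 (W = 1/(79 - (34 + 32)) = 1/(79 - 1*66) = 1/(79 - 66) = 1/13 ≈ 0.076923)
J = 7466003/2756 (J = ((311 + 1483) + 915) - 1/(52*(1 + 52)) = (1794 + 915) - 1/(52*53) = 2709 - 1/(52*53) = 2709 - 1*1/2756 = 2709 - 1/2756 = 7466003/2756 ≈ 2709.0)
W/J = 1/(13*(7466003/2756)) = (1/13)*(2756/7466003) = 212/7466003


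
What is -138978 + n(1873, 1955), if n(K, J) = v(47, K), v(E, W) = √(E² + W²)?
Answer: -138978 + √3510338 ≈ -1.3710e+5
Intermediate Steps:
n(K, J) = √(2209 + K²) (n(K, J) = √(47² + K²) = √(2209 + K²))
-138978 + n(1873, 1955) = -138978 + √(2209 + 1873²) = -138978 + √(2209 + 3508129) = -138978 + √3510338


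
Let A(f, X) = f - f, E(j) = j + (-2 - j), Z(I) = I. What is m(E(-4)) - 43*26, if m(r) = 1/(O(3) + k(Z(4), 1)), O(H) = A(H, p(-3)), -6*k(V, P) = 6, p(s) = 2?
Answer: -1119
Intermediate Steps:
E(j) = -2
k(V, P) = -1 (k(V, P) = -⅙*6 = -1)
A(f, X) = 0
O(H) = 0
m(r) = -1 (m(r) = 1/(0 - 1) = 1/(-1) = -1)
m(E(-4)) - 43*26 = -1 - 43*26 = -1 - 1118 = -1119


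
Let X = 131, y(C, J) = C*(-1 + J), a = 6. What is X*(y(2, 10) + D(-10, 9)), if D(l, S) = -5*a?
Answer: -1572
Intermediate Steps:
D(l, S) = -30 (D(l, S) = -5*6 = -30)
X*(y(2, 10) + D(-10, 9)) = 131*(2*(-1 + 10) - 30) = 131*(2*9 - 30) = 131*(18 - 30) = 131*(-12) = -1572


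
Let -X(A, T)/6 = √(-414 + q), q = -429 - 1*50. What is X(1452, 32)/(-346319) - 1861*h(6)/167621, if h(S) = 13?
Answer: -24193/167621 + 6*I*√893/346319 ≈ -0.14433 + 0.00051773*I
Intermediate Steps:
q = -479 (q = -429 - 50 = -479)
X(A, T) = -6*I*√893 (X(A, T) = -6*√(-414 - 479) = -6*I*√893)
X(1452, 32)/(-346319) - 1861*h(6)/167621 = -6*I*√893/(-346319) - 1861*13/167621 = -6*I*√893*(-1/346319) - 24193*1/167621 = 6*I*√893/346319 - 24193/167621 = -24193/167621 + 6*I*√893/346319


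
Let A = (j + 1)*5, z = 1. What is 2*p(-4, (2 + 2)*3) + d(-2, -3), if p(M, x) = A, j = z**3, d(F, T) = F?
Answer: 18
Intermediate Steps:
j = 1 (j = 1**3 = 1)
A = 10 (A = (1 + 1)*5 = 2*5 = 10)
p(M, x) = 10
2*p(-4, (2 + 2)*3) + d(-2, -3) = 2*10 - 2 = 20 - 2 = 18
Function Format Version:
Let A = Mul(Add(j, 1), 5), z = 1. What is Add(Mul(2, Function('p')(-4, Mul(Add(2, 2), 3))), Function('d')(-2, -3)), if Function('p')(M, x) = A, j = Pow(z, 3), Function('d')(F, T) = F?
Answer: 18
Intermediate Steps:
j = 1 (j = Pow(1, 3) = 1)
A = 10 (A = Mul(Add(1, 1), 5) = Mul(2, 5) = 10)
Function('p')(M, x) = 10
Add(Mul(2, Function('p')(-4, Mul(Add(2, 2), 3))), Function('d')(-2, -3)) = Add(Mul(2, 10), -2) = Add(20, -2) = 18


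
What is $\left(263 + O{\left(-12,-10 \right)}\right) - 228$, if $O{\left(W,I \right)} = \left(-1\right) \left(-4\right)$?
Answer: $39$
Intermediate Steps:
$O{\left(W,I \right)} = 4$
$\left(263 + O{\left(-12,-10 \right)}\right) - 228 = \left(263 + 4\right) - 228 = 267 - 228 = 39$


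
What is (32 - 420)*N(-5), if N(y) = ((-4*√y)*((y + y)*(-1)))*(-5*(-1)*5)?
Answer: 388000*I*√5 ≈ 8.6759e+5*I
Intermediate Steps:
N(y) = 200*y^(3/2) (N(y) = ((-4*√y)*((2*y)*(-1)))*(5*5) = ((-4*√y)*(-2*y))*25 = (8*y^(3/2))*25 = 200*y^(3/2))
(32 - 420)*N(-5) = (32 - 420)*(200*(-5)^(3/2)) = -77600*(-5*I*√5) = -(-388000)*I*√5 = 388000*I*√5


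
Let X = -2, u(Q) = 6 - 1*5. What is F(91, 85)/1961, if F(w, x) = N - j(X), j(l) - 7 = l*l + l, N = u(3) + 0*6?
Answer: -8/1961 ≈ -0.0040796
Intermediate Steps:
u(Q) = 1 (u(Q) = 6 - 5 = 1)
N = 1 (N = 1 + 0*6 = 1 + 0 = 1)
j(l) = 7 + l + l² (j(l) = 7 + (l*l + l) = 7 + (l² + l) = 7 + (l + l²) = 7 + l + l²)
F(w, x) = -8 (F(w, x) = 1 - (7 - 2 + (-2)²) = 1 - (7 - 2 + 4) = 1 - 1*9 = 1 - 9 = -8)
F(91, 85)/1961 = -8/1961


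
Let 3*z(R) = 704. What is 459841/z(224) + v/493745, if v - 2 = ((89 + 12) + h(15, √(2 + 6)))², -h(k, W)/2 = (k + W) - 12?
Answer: 681138961171/347596480 - 152*√2/98749 ≈ 1959.6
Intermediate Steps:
z(R) = 704/3 (z(R) = (⅓)*704 = 704/3)
h(k, W) = 24 - 2*W - 2*k (h(k, W) = -2*((k + W) - 12) = -2*((W + k) - 12) = -2*(-12 + W + k) = 24 - 2*W - 2*k)
v = 2 + (95 - 4*√2)² (v = 2 + ((89 + 12) + (24 - 2*√(2 + 6) - 2*15))² = 2 + (101 + (24 - 4*√2 - 30))² = 2 + (101 + (-6 - 4*√2))² = 2 + (95 - 4*√2)² ≈ 7984.2)
459841/z(224) + v/493745 = 459841/(704/3) + (9059 - 760*√2)/493745 = 459841*(3/704) + (9059 - 760*√2)*(1/493745) = 1379523/704 + (9059/493745 - 152*√2/98749) = 681138961171/347596480 - 152*√2/98749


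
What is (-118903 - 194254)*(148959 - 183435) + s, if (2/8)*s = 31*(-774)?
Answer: 10796304756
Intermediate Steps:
s = -95976 (s = 4*(31*(-774)) = 4*(-23994) = -95976)
(-118903 - 194254)*(148959 - 183435) + s = (-118903 - 194254)*(148959 - 183435) - 95976 = -313157*(-34476) - 95976 = 10796400732 - 95976 = 10796304756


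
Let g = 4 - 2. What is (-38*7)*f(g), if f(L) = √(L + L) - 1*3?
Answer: 266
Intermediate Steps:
g = 2
f(L) = -3 + √2*√L (f(L) = √(2*L) - 3 = √2*√L - 3 = -3 + √2*√L)
(-38*7)*f(g) = (-38*7)*(-3 + √2*√2) = -266*(-3 + 2) = -266*(-1) = 266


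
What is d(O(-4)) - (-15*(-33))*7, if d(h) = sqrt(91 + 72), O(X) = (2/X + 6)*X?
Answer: -3465 + sqrt(163) ≈ -3452.2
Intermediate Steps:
O(X) = X*(6 + 2/X) (O(X) = (6 + 2/X)*X = X*(6 + 2/X))
d(h) = sqrt(163)
d(O(-4)) - (-15*(-33))*7 = sqrt(163) - (-15*(-33))*7 = sqrt(163) - 495*7 = sqrt(163) - 1*3465 = sqrt(163) - 3465 = -3465 + sqrt(163)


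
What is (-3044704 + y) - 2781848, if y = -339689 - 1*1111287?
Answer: -7277528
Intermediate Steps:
y = -1450976 (y = -339689 - 1111287 = -1450976)
(-3044704 + y) - 2781848 = (-3044704 - 1450976) - 2781848 = -4495680 - 2781848 = -7277528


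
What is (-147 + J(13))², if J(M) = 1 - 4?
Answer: 22500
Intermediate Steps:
J(M) = -3
(-147 + J(13))² = (-147 - 3)² = (-150)² = 22500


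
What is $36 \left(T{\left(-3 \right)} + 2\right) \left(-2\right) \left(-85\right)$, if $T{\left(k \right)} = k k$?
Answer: $67320$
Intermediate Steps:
$T{\left(k \right)} = k^{2}$
$36 \left(T{\left(-3 \right)} + 2\right) \left(-2\right) \left(-85\right) = 36 \left(\left(-3\right)^{2} + 2\right) \left(-2\right) \left(-85\right) = 36 \left(9 + 2\right) \left(-2\right) \left(-85\right) = 36 \cdot 11 \left(-2\right) \left(-85\right) = 36 \left(-22\right) \left(-85\right) = \left(-792\right) \left(-85\right) = 67320$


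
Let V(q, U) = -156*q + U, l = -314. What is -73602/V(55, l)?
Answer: 36801/4447 ≈ 8.2755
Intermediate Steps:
V(q, U) = U - 156*q
-73602/V(55, l) = -73602/(-314 - 156*55) = -73602/(-314 - 8580) = -73602/(-8894) = -73602*(-1/8894) = 36801/4447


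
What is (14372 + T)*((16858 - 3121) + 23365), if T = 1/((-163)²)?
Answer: 14167386419238/26569 ≈ 5.3323e+8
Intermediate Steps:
T = 1/26569 ≈ 3.7638e-5
(14372 + T)*((16858 - 3121) + 23365) = (14372 + 1/26569)*((16858 - 3121) + 23365) = 381849669*(13737 + 23365)/26569 = (381849669/26569)*37102 = 14167386419238/26569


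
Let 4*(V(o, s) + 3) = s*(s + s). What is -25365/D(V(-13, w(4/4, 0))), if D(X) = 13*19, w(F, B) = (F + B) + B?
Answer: -1335/13 ≈ -102.69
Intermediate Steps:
w(F, B) = F + 2*B (w(F, B) = (B + F) + B = F + 2*B)
V(o, s) = -3 + s²/2 (V(o, s) = -3 + (s*(s + s))/4 = -3 + (s*(2*s))/4 = -3 + (2*s²)/4 = -3 + s²/2)
D(X) = 247
-25365/D(V(-13, w(4/4, 0))) = -25365/247 = -25365*1/247 = -1335/13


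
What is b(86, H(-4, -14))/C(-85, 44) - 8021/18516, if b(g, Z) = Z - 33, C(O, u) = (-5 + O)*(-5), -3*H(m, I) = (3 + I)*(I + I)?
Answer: -3060727/4166100 ≈ -0.73467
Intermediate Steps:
H(m, I) = -2*I*(3 + I)/3 (H(m, I) = -(3 + I)*(I + I)/3 = -(3 + I)*2*I/3 = -2*I*(3 + I)/3)
C(O, u) = 25 - 5*O
b(g, Z) = -33 + Z
b(86, H(-4, -14))/C(-85, 44) - 8021/18516 = (-33 - ⅔*(-14)*(3 - 14))/(25 - 5*(-85)) - 8021/18516 = (-33 - ⅔*(-14)*(-11))/(25 + 425) - 8021*1/18516 = (-33 - 308/3)/450 - 8021/18516 = -407/3*1/450 - 8021/18516 = -407/1350 - 8021/18516 = -3060727/4166100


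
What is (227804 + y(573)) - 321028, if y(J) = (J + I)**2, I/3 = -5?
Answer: 218140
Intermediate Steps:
I = -15 (I = 3*(-5) = -15)
y(J) = (-15 + J)**2 (y(J) = (J - 15)**2 = (-15 + J)**2)
(227804 + y(573)) - 321028 = (227804 + (-15 + 573)**2) - 321028 = (227804 + 558**2) - 321028 = (227804 + 311364) - 321028 = 539168 - 321028 = 218140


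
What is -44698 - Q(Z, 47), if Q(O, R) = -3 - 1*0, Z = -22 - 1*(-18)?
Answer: -44695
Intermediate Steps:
Z = -4 (Z = -22 + 18 = -4)
Q(O, R) = -3 (Q(O, R) = -3 + 0 = -3)
-44698 - Q(Z, 47) = -44698 - 1*(-3) = -44698 + 3 = -44695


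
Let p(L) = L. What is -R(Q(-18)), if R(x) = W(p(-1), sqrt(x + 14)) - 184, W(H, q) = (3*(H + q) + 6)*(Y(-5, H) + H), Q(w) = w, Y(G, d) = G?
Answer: 202 + 36*I ≈ 202.0 + 36.0*I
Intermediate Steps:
W(H, q) = (-5 + H)*(6 + 3*H + 3*q) (W(H, q) = (3*(H + q) + 6)*(-5 + H) = ((3*H + 3*q) + 6)*(-5 + H) = (6 + 3*H + 3*q)*(-5 + H) = (-5 + H)*(6 + 3*H + 3*q))
R(x) = -202 - 18*sqrt(14 + x) (R(x) = (-30 - 15*sqrt(x + 14) - 9*(-1) + 3*(-1)**2 + 3*(-1)*sqrt(x + 14)) - 184 = (-30 - 15*sqrt(14 + x) + 9 + 3*1 + 3*(-1)*sqrt(14 + x)) - 184 = (-30 - 15*sqrt(14 + x) + 9 + 3 - 3*sqrt(14 + x)) - 184 = (-18 - 18*sqrt(14 + x)) - 184 = -202 - 18*sqrt(14 + x))
-R(Q(-18)) = -(-202 - 18*sqrt(14 - 18)) = -(-202 - 36*I) = 202 + 36*I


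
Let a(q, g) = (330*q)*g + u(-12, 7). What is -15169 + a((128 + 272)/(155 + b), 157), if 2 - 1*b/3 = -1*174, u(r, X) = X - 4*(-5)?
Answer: 10382014/683 ≈ 15201.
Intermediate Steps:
u(r, X) = 20 + X (u(r, X) = X + 20 = 20 + X)
b = 528 (b = 6 - (-3)*174 = 6 - 3*(-174) = 6 + 522 = 528)
a(q, g) = 27 + 330*g*q (a(q, g) = (330*q)*g + (20 + 7) = 330*g*q + 27 = 27 + 330*g*q)
-15169 + a((128 + 272)/(155 + b), 157) = -15169 + (27 + 330*157*((128 + 272)/(155 + 528))) = -15169 + (27 + 330*157*(400/683)) = -15169 + (27 + 20724000/683) = -15169 + 20742441/683 = 10382014/683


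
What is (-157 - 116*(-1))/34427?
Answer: -41/34427 ≈ -0.0011909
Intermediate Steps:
(-157 - 116*(-1))/34427 = (-157 + 116)*(1/34427) = -41*1/34427 = -41/34427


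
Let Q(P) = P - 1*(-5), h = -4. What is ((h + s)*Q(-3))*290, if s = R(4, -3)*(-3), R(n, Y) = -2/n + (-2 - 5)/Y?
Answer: -5510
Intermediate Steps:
R(n, Y) = -7/Y - 2/n (R(n, Y) = -2/n - 7/Y = -7/Y - 2/n)
s = -11/2 (s = (-7/(-3) - 2/4)*(-3) = (-7*(-⅓) - 2*¼)*(-3) = (7/3 - ½)*(-3) = (11/6)*(-3) = -11/2 ≈ -5.5000)
Q(P) = 5 + P (Q(P) = P + 5 = 5 + P)
((h + s)*Q(-3))*290 = ((-4 - 11/2)*(5 - 3))*290 = -19/2*2*290 = -19*290 = -5510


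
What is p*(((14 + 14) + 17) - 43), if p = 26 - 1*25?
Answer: 2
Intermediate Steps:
p = 1 (p = 26 - 25 = 1)
p*(((14 + 14) + 17) - 43) = 1*(((14 + 14) + 17) - 43) = 1*((28 + 17) - 43) = 1*(45 - 43) = 1*2 = 2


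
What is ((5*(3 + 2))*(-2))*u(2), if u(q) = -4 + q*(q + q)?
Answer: -200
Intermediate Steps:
u(q) = -4 + 2*q² (u(q) = -4 + q*(2*q) = -4 + 2*q²)
((5*(3 + 2))*(-2))*u(2) = ((5*(3 + 2))*(-2))*(-4 + 2*2²) = ((5*5)*(-2))*(-4 + 2*4) = (25*(-2))*(-4 + 8) = -50*4 = -200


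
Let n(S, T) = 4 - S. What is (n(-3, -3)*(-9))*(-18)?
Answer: 1134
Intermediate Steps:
(n(-3, -3)*(-9))*(-18) = ((4 - 1*(-3))*(-9))*(-18) = ((4 + 3)*(-9))*(-18) = (7*(-9))*(-18) = -63*(-18) = 1134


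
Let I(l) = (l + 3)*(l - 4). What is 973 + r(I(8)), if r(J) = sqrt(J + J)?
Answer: 973 + 2*sqrt(22) ≈ 982.38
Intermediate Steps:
I(l) = (-4 + l)*(3 + l) (I(l) = (3 + l)*(-4 + l) = (-4 + l)*(3 + l))
r(J) = sqrt(2)*sqrt(J) (r(J) = sqrt(2*J) = sqrt(2)*sqrt(J))
973 + r(I(8)) = 973 + sqrt(2)*sqrt(-12 + 8**2 - 1*8) = 973 + sqrt(2)*sqrt(-12 + 64 - 8) = 973 + sqrt(2)*sqrt(44) = 973 + sqrt(2)*(2*sqrt(11)) = 973 + 2*sqrt(22)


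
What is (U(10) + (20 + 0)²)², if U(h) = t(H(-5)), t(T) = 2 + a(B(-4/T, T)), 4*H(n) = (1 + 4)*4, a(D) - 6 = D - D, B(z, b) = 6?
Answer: 166464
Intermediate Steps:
a(D) = 6 (a(D) = 6 + (D - D) = 6 + 0 = 6)
H(n) = 5 (H(n) = ((1 + 4)*4)/4 = (5*4)/4 = (¼)*20 = 5)
t(T) = 8 (t(T) = 2 + 6 = 8)
U(h) = 8
(U(10) + (20 + 0)²)² = (8 + (20 + 0)²)² = (8 + 20²)² = (8 + 400)² = 408² = 166464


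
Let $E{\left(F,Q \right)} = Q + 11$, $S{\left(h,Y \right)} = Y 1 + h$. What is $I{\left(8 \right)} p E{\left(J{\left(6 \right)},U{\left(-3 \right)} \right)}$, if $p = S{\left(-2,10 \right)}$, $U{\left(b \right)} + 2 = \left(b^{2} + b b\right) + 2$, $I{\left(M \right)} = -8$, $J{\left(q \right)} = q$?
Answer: $-1856$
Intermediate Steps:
$S{\left(h,Y \right)} = Y + h$
$U{\left(b \right)} = 2 b^{2}$ ($U{\left(b \right)} = -2 + \left(\left(b^{2} + b b\right) + 2\right) = -2 + \left(\left(b^{2} + b^{2}\right) + 2\right) = -2 + \left(2 b^{2} + 2\right) = -2 + \left(2 + 2 b^{2}\right) = 2 b^{2}$)
$E{\left(F,Q \right)} = 11 + Q$
$p = 8$ ($p = 10 - 2 = 8$)
$I{\left(8 \right)} p E{\left(J{\left(6 \right)},U{\left(-3 \right)} \right)} = \left(-8\right) 8 \left(11 + 2 \left(-3\right)^{2}\right) = - 64 \left(11 + 2 \cdot 9\right) = - 64 \left(11 + 18\right) = \left(-64\right) 29 = -1856$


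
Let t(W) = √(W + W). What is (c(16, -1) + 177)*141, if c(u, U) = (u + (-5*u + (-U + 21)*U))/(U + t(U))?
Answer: 141*(177*√2 + 263*I)/(I + √2) ≈ 28999.0 + 5716.3*I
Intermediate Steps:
t(W) = √2*√W (t(W) = √(2*W) = √2*√W)
c(u, U) = (-4*u + U*(21 - U))/(U + √2*√U) (c(u, U) = (u + (-5*u + (-U + 21)*U))/(U + √2*√U) = (u + (-5*u + (21 - U)*U))/(U + √2*√U) = (u + (-5*u + U*(21 - U)))/(U + √2*√U) = (-4*u + U*(21 - U))/(U + √2*√U))
(c(16, -1) + 177)*141 = ((-1*(-1)² - 4*16 + 21*(-1))/(-1 + √2*√(-1)) + 177)*141 = ((-1*1 - 64 - 21)/(-1 + √2*I) + 177)*141 = ((-1 - 64 - 21)/(-1 + I*√2) + 177)*141 = (-86/(-1 + I*√2) + 177)*141 = (177 - 86/(-1 + I*√2))*141 = 24957 - 12126/(-1 + I*√2)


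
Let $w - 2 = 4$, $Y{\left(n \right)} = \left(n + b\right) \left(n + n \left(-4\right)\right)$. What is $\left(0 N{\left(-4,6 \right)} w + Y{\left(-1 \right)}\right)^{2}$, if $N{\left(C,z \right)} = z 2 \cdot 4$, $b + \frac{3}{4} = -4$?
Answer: $\frac{4761}{16} \approx 297.56$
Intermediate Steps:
$b = - \frac{19}{4}$ ($b = - \frac{3}{4} - 4 = - \frac{19}{4} \approx -4.75$)
$N{\left(C,z \right)} = 8 z$ ($N{\left(C,z \right)} = 2 z 4 = 8 z$)
$Y{\left(n \right)} = - 3 n \left(- \frac{19}{4} + n\right)$ ($Y{\left(n \right)} = \left(n - \frac{19}{4}\right) \left(n + n \left(-4\right)\right) = \left(- \frac{19}{4} + n\right) \left(n - 4 n\right) = \left(- \frac{19}{4} + n\right) \left(- 3 n\right) = - 3 n \left(- \frac{19}{4} + n\right)$)
$w = 6$ ($w = 2 + 4 = 6$)
$\left(0 N{\left(-4,6 \right)} w + Y{\left(-1 \right)}\right)^{2} = \left(0 \cdot 8 \cdot 6 \cdot 6 + \frac{3}{4} \left(-1\right) \left(19 - -4\right)\right)^{2} = \left(0 \cdot 48 \cdot 6 + \frac{3}{4} \left(-1\right) \left(19 + 4\right)\right)^{2} = \left(0 \cdot 6 + \frac{3}{4} \left(-1\right) 23\right)^{2} = \left(0 - \frac{69}{4}\right)^{2} = \left(- \frac{69}{4}\right)^{2} = \frac{4761}{16}$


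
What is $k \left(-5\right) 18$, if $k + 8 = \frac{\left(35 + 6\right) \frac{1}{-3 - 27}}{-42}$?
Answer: $\frac{10039}{14} \approx 717.07$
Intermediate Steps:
$k = - \frac{10039}{1260}$ ($k = -8 + \frac{\left(35 + 6\right) \frac{1}{-3 - 27}}{-42} = -8 + \frac{41}{-30} \left(- \frac{1}{42}\right) = -8 + 41 \left(- \frac{1}{30}\right) \left(- \frac{1}{42}\right) = -8 - - \frac{41}{1260} = -8 + \frac{41}{1260} = - \frac{10039}{1260} \approx -7.9675$)
$k \left(-5\right) 18 = \left(- \frac{10039}{1260}\right) \left(-5\right) 18 = \frac{10039}{252} \cdot 18 = \frac{10039}{14}$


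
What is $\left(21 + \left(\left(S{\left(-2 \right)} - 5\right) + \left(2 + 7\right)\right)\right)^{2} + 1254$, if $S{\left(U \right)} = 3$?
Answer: $2038$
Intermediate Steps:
$\left(21 + \left(\left(S{\left(-2 \right)} - 5\right) + \left(2 + 7\right)\right)\right)^{2} + 1254 = \left(21 + \left(\left(3 - 5\right) + \left(2 + 7\right)\right)\right)^{2} + 1254 = \left(21 + \left(-2 + 9\right)\right)^{2} + 1254 = \left(21 + 7\right)^{2} + 1254 = 28^{2} + 1254 = 784 + 1254 = 2038$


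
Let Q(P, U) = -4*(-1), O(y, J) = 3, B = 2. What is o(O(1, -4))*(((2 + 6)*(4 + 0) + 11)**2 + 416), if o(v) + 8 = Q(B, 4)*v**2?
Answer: 63420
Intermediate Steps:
Q(P, U) = 4
o(v) = -8 + 4*v**2
o(O(1, -4))*(((2 + 6)*(4 + 0) + 11)**2 + 416) = (-8 + 4*3**2)*(((2 + 6)*(4 + 0) + 11)**2 + 416) = (-8 + 4*9)*((8*4 + 11)**2 + 416) = (-8 + 36)*((32 + 11)**2 + 416) = 28*(43**2 + 416) = 28*(1849 + 416) = 28*2265 = 63420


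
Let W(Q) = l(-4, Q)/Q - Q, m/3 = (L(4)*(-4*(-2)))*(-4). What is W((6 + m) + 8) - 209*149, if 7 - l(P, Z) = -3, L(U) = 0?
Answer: -218080/7 ≈ -31154.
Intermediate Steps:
l(P, Z) = 10 (l(P, Z) = 7 - 1*(-3) = 7 + 3 = 10)
m = 0 (m = 3*((0*(-4*(-2)))*(-4)) = 3*((0*8)*(-4)) = 3*(0*(-4)) = 3*0 = 0)
W(Q) = -Q + 10/Q (W(Q) = 10/Q - Q = -Q + 10/Q)
W((6 + m) + 8) - 209*149 = (-((6 + 0) + 8) + 10/((6 + 0) + 8)) - 209*149 = (-(6 + 8) + 10/(6 + 8)) - 31141 = (-1*14 + 10/14) - 31141 = (-14 + 10*(1/14)) - 31141 = (-14 + 5/7) - 31141 = -93/7 - 31141 = -218080/7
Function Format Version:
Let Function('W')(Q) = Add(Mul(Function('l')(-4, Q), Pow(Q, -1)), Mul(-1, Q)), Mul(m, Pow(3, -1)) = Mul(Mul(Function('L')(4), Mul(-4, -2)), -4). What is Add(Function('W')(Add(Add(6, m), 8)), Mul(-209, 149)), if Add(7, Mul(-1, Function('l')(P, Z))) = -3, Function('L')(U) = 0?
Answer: Rational(-218080, 7) ≈ -31154.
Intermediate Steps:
Function('l')(P, Z) = 10 (Function('l')(P, Z) = Add(7, Mul(-1, -3)) = Add(7, 3) = 10)
m = 0 (m = Mul(3, Mul(Mul(0, Mul(-4, -2)), -4)) = Mul(3, Mul(Mul(0, 8), -4)) = Mul(3, Mul(0, -4)) = Mul(3, 0) = 0)
Function('W')(Q) = Add(Mul(-1, Q), Mul(10, Pow(Q, -1))) (Function('W')(Q) = Add(Mul(10, Pow(Q, -1)), Mul(-1, Q)) = Add(Mul(-1, Q), Mul(10, Pow(Q, -1))))
Add(Function('W')(Add(Add(6, m), 8)), Mul(-209, 149)) = Add(Add(Mul(-1, Add(Add(6, 0), 8)), Mul(10, Pow(Add(Add(6, 0), 8), -1))), Mul(-209, 149)) = Add(Add(Mul(-1, Add(6, 8)), Mul(10, Pow(Add(6, 8), -1))), -31141) = Add(Add(Mul(-1, 14), Mul(10, Pow(14, -1))), -31141) = Add(Add(-14, Mul(10, Rational(1, 14))), -31141) = Add(Add(-14, Rational(5, 7)), -31141) = Add(Rational(-93, 7), -31141) = Rational(-218080, 7)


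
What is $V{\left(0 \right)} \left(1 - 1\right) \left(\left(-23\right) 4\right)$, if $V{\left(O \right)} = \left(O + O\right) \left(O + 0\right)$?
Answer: $0$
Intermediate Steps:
$V{\left(O \right)} = 2 O^{2}$ ($V{\left(O \right)} = 2 O O = 2 O^{2}$)
$V{\left(0 \right)} \left(1 - 1\right) \left(\left(-23\right) 4\right) = 2 \cdot 0^{2} \left(1 - 1\right) \left(\left(-23\right) 4\right) = 2 \cdot 0 \left(1 - 1\right) \left(-92\right) = 0 \cdot 0 \left(-92\right) = 0 \left(-92\right) = 0$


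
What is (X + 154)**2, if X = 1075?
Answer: 1510441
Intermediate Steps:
(X + 154)**2 = (1075 + 154)**2 = 1229**2 = 1510441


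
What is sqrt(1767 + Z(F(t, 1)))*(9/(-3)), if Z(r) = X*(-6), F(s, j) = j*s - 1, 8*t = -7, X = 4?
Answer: -3*sqrt(1743) ≈ -125.25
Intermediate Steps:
t = -7/8 (t = (1/8)*(-7) = -7/8 ≈ -0.87500)
F(s, j) = -1 + j*s
Z(r) = -24 (Z(r) = 4*(-6) = -24)
sqrt(1767 + Z(F(t, 1)))*(9/(-3)) = sqrt(1767 - 24)*(9/(-3)) = sqrt(1743)*(9*(-1/3)) = sqrt(1743)*(-3) = -3*sqrt(1743)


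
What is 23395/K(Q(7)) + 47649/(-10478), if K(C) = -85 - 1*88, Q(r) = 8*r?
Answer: -253376087/1812694 ≈ -139.78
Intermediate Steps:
K(C) = -173 (K(C) = -85 - 88 = -173)
23395/K(Q(7)) + 47649/(-10478) = 23395/(-173) + 47649/(-10478) = 23395*(-1/173) + 47649*(-1/10478) = -23395/173 - 47649/10478 = -253376087/1812694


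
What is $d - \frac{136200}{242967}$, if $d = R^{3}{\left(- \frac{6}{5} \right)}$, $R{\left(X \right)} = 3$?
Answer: $\frac{2141303}{80989} \approx 26.439$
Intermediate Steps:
$d = 27$ ($d = 3^{3} = 27$)
$d - \frac{136200}{242967} = 27 - \frac{136200}{242967} = 27 - 136200 \cdot \frac{1}{242967} = 27 - \frac{45400}{80989} = \frac{2141303}{80989}$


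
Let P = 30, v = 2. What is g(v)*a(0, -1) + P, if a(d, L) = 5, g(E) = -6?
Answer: 0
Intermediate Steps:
g(v)*a(0, -1) + P = -6*5 + 30 = -30 + 30 = 0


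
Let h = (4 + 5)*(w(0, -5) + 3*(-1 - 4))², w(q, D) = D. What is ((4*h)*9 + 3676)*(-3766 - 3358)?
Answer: -949458224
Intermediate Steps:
h = 3600 (h = (4 + 5)*(-5 + 3*(-1 - 4))² = 9*(-5 + 3*(-5))² = 9*(-5 - 15)² = 9*(-20)² = 9*400 = 3600)
((4*h)*9 + 3676)*(-3766 - 3358) = ((4*3600)*9 + 3676)*(-3766 - 3358) = (14400*9 + 3676)*(-7124) = (129600 + 3676)*(-7124) = 133276*(-7124) = -949458224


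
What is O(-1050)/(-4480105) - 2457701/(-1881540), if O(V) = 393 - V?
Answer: 2201608695277/1685899352340 ≈ 1.3059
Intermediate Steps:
O(-1050)/(-4480105) - 2457701/(-1881540) = (393 - 1*(-1050))/(-4480105) - 2457701/(-1881540) = (393 + 1050)*(-1/4480105) - 2457701*(-1/1881540) = 1443*(-1/4480105) + 2457701/1881540 = -1443/4480105 + 2457701/1881540 = 2201608695277/1685899352340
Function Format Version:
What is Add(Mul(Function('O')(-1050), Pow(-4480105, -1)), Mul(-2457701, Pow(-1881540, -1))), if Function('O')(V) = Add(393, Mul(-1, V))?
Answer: Rational(2201608695277, 1685899352340) ≈ 1.3059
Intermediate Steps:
Add(Mul(Function('O')(-1050), Pow(-4480105, -1)), Mul(-2457701, Pow(-1881540, -1))) = Add(Mul(Add(393, Mul(-1, -1050)), Pow(-4480105, -1)), Mul(-2457701, Pow(-1881540, -1))) = Add(Mul(Add(393, 1050), Rational(-1, 4480105)), Mul(-2457701, Rational(-1, 1881540))) = Add(Mul(1443, Rational(-1, 4480105)), Rational(2457701, 1881540)) = Add(Rational(-1443, 4480105), Rational(2457701, 1881540)) = Rational(2201608695277, 1685899352340)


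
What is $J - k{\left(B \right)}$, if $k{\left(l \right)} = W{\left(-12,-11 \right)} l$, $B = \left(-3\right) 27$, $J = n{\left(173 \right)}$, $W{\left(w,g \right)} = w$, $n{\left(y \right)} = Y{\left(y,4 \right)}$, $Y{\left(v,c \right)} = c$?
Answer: $-968$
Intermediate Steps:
$n{\left(y \right)} = 4$
$J = 4$
$B = -81$
$k{\left(l \right)} = - 12 l$
$J - k{\left(B \right)} = 4 - \left(-12\right) \left(-81\right) = 4 - 972 = -968$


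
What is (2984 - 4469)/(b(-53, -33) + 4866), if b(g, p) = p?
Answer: -55/179 ≈ -0.30726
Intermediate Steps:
(2984 - 4469)/(b(-53, -33) + 4866) = (2984 - 4469)/(-33 + 4866) = -1485/4833 = -1485*1/4833 = -55/179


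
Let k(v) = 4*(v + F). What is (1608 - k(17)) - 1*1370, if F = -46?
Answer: 354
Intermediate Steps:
k(v) = -184 + 4*v (k(v) = 4*(v - 46) = 4*(-46 + v) = -184 + 4*v)
(1608 - k(17)) - 1*1370 = (1608 - (-184 + 4*17)) - 1*1370 = (1608 - (-184 + 68)) - 1370 = (1608 - 1*(-116)) - 1370 = (1608 + 116) - 1370 = 1724 - 1370 = 354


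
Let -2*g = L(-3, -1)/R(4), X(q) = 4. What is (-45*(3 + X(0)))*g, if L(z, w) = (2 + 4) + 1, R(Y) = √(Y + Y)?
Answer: 2205*√2/8 ≈ 389.79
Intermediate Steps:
R(Y) = √2*√Y (R(Y) = √(2*Y) = √2*√Y)
L(z, w) = 7 (L(z, w) = 6 + 1 = 7)
g = -7*√2/8 (g = -7/(2*(√2*√4)) = -7/(2*(√2*2)) = -7/(2*(2*√2)) = -7*√2/4/2 = -7*√2/8 ≈ -1.2374)
(-45*(3 + X(0)))*g = (-45*(3 + 4))*(-7*√2/8) = (-45*7)*(-7*√2/8) = (-15*21)*(-7*√2/8) = -(-2205)*√2/8 = 2205*√2/8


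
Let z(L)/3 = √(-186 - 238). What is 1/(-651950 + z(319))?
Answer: -325975/212519403158 - 3*I*√106/212519403158 ≈ -1.5339e-6 - 1.4534e-10*I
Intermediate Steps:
z(L) = 6*I*√106 (z(L) = 3*√(-186 - 238) = 3*√(-424) = 3*(2*I*√106) = 6*I*√106)
1/(-651950 + z(319)) = 1/(-651950 + 6*I*√106)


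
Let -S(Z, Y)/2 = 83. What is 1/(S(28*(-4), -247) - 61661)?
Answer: -1/61827 ≈ -1.6174e-5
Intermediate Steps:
S(Z, Y) = -166 (S(Z, Y) = -2*83 = -166)
1/(S(28*(-4), -247) - 61661) = 1/(-166 - 61661) = 1/(-61827) = -1/61827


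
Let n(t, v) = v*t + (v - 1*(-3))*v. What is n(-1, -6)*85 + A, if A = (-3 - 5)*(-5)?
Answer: 2080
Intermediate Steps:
A = 40 (A = -8*(-5) = 40)
n(t, v) = t*v + v*(3 + v) (n(t, v) = t*v + (v + 3)*v = t*v + (3 + v)*v = t*v + v*(3 + v))
n(-1, -6)*85 + A = -6*(3 - 1 - 6)*85 + 40 = -6*(-4)*85 + 40 = 24*85 + 40 = 2040 + 40 = 2080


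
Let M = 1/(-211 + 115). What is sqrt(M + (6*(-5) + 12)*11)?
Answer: I*sqrt(114054)/24 ≈ 14.072*I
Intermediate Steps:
M = -1/96 (M = 1/(-96) = -1/96 ≈ -0.010417)
sqrt(M + (6*(-5) + 12)*11) = sqrt(-1/96 + (6*(-5) + 12)*11) = sqrt(-1/96 + (-30 + 12)*11) = sqrt(-1/96 - 18*11) = sqrt(-1/96 - 198) = sqrt(-19009/96) = I*sqrt(114054)/24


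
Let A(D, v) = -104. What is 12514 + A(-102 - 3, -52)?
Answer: 12410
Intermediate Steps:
12514 + A(-102 - 3, -52) = 12514 - 104 = 12410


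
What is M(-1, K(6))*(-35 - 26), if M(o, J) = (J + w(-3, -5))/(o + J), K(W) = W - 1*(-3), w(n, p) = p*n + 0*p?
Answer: -183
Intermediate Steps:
w(n, p) = n*p (w(n, p) = n*p + 0 = n*p)
K(W) = 3 + W (K(W) = W + 3 = 3 + W)
M(o, J) = (15 + J)/(J + o) (M(o, J) = (J - 3*(-5))/(o + J) = (J + 15)/(J + o) = (15 + J)/(J + o))
M(-1, K(6))*(-35 - 26) = ((15 + (3 + 6))/((3 + 6) - 1))*(-35 - 26) = ((15 + 9)/(9 - 1))*(-61) = (24/8)*(-61) = ((1/8)*24)*(-61) = 3*(-61) = -183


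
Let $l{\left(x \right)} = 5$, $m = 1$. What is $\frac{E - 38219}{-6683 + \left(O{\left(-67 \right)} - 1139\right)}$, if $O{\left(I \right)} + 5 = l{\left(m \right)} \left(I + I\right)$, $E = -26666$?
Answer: $\frac{64885}{8497} \approx 7.6362$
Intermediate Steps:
$O{\left(I \right)} = -5 + 10 I$ ($O{\left(I \right)} = -5 + 5 \left(I + I\right) = -5 + 5 \cdot 2 I = -5 + 10 I$)
$\frac{E - 38219}{-6683 + \left(O{\left(-67 \right)} - 1139\right)} = \frac{-26666 - 38219}{-6683 + \left(\left(-5 + 10 \left(-67\right)\right) - 1139\right)} = - \frac{64885}{-6683 - 1814} = - \frac{64885}{-8497} = \left(-64885\right) \left(- \frac{1}{8497}\right) = \frac{64885}{8497}$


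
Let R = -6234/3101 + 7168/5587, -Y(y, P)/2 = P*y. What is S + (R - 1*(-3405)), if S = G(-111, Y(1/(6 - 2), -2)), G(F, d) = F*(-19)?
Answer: 95519031128/17325287 ≈ 5513.3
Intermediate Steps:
Y(y, P) = -2*P*y
G(F, d) = -19*F
S = 2109 (S = -19*(-111) = 2109)
R = -12601390/17325287 (R = -6234*1/3101 + 7168*(1/5587) = -6234/3101 + 7168/5587 = -12601390/17325287 ≈ -0.72734)
S + (R - 1*(-3405)) = 2109 + (-12601390/17325287 - 1*(-3405)) = 2109 + (-12601390/17325287 + 3405) = 2109 + 58980000845/17325287 = 95519031128/17325287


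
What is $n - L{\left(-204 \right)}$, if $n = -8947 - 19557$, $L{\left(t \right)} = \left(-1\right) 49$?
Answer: $-28455$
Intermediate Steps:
$L{\left(t \right)} = -49$
$n = -28504$ ($n = -8947 - 19557 = -28504$)
$n - L{\left(-204 \right)} = -28504 - -49 = -28504 + 49 = -28455$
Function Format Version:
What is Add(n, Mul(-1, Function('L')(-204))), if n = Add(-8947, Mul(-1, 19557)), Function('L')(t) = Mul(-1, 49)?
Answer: -28455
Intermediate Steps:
Function('L')(t) = -49
n = -28504 (n = Add(-8947, -19557) = -28504)
Add(n, Mul(-1, Function('L')(-204))) = Add(-28504, Mul(-1, -49)) = Add(-28504, 49) = -28455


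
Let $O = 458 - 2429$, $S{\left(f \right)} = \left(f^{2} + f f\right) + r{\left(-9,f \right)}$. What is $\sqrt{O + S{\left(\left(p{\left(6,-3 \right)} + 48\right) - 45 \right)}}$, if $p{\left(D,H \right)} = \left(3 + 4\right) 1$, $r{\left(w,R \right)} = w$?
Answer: $2 i \sqrt{445} \approx 42.19 i$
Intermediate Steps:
$p{\left(D,H \right)} = 7$ ($p{\left(D,H \right)} = 7 \cdot 1 = 7$)
$S{\left(f \right)} = -9 + 2 f^{2}$ ($S{\left(f \right)} = \left(f^{2} + f f\right) - 9 = \left(f^{2} + f^{2}\right) - 9 = 2 f^{2} - 9 = -9 + 2 f^{2}$)
$O = -1971$ ($O = 458 - 2429 = -1971$)
$\sqrt{O + S{\left(\left(p{\left(6,-3 \right)} + 48\right) - 45 \right)}} = \sqrt{-1971 - \left(9 - 2 \left(\left(7 + 48\right) - 45\right)^{2}\right)} = \sqrt{-1971 - \left(9 - 2 \left(55 - 45\right)^{2}\right)} = \sqrt{-1971 - \left(9 - 2 \cdot 10^{2}\right)} = \sqrt{-1971 + \left(-9 + 2 \cdot 100\right)} = \sqrt{-1971 + \left(-9 + 200\right)} = \sqrt{-1971 + 191} = \sqrt{-1780} = 2 i \sqrt{445}$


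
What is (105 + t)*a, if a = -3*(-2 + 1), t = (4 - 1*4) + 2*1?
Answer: 321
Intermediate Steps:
t = 2 (t = (4 - 4) + 2 = 0 + 2 = 2)
a = 3 (a = -3*(-1) = 3)
(105 + t)*a = (105 + 2)*3 = 107*3 = 321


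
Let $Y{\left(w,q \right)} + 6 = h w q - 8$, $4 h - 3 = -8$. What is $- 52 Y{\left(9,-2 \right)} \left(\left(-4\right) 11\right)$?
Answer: $19448$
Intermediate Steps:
$h = - \frac{5}{4}$ ($h = \frac{3}{4} + \frac{1}{4} \left(-8\right) = \frac{3}{4} - 2 = - \frac{5}{4} \approx -1.25$)
$Y{\left(w,q \right)} = -14 - \frac{5 q w}{4}$ ($Y{\left(w,q \right)} = -6 + \left(- \frac{5 w}{4} q - 8\right) = -6 - \left(8 + \frac{5 q w}{4}\right) = -14 - \frac{5 q w}{4}$)
$- 52 Y{\left(9,-2 \right)} \left(\left(-4\right) 11\right) = - 52 \left(-14 - \left(- \frac{5}{2}\right) 9\right) \left(\left(-4\right) 11\right) = - 52 \left(-14 + \frac{45}{2}\right) \left(-44\right) = \left(-52\right) \frac{17}{2} \left(-44\right) = \left(-442\right) \left(-44\right) = 19448$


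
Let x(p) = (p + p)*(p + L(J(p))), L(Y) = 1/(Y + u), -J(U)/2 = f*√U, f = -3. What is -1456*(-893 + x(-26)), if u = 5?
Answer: 1456*(-2754*√26 + 2243*I)/(-5*I + 6*√26) ≈ -6.6791e+5 - 2410.3*I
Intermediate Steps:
J(U) = 6*√U (J(U) = -(-6)*√U = 6*√U)
L(Y) = 1/(5 + Y) (L(Y) = 1/(Y + 5) = 1/(5 + Y))
x(p) = 2*p*(p + 1/(5 + 6*√p)) (x(p) = (p + p)*(p + 1/(5 + 6*√p)) = (2*p)*(p + 1/(5 + 6*√p)) = 2*p*(p + 1/(5 + 6*√p)))
-1456*(-893 + x(-26)) = -1456*(-893 + 2*(-26)*(1 - 26*(5 + 6*√(-26)))/(5 + 6*√(-26))) = -1456*(-893 + 2*(-26)*(1 - 26*(5 + 6*(I*√26)))/(5 + 6*(I*√26))) = -1456*(-893 + 2*(-26)*(1 - 26*(5 + 6*I*√26))/(5 + 6*I*√26)) = -1456*(-893 + 2*(-26)*(1 + (-130 - 156*I*√26))/(5 + 6*I*√26)) = -1456*(-893 + 2*(-26)*(-129 - 156*I*√26)/(5 + 6*I*√26)) = -1456*(-893 - 52*(-129 - 156*I*√26)/(5 + 6*I*√26)) = 1300208 + 75712*(-129 - 156*I*√26)/(5 + 6*I*√26)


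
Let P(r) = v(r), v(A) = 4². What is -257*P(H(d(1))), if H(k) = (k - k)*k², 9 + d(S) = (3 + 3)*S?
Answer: -4112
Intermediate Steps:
d(S) = -9 + 6*S (d(S) = -9 + (3 + 3)*S = -9 + 6*S)
v(A) = 16
H(k) = 0 (H(k) = 0*k² = 0)
P(r) = 16
-257*P(H(d(1))) = -257*16 = -4112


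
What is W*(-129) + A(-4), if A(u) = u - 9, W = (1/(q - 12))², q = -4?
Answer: -3457/256 ≈ -13.504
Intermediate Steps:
W = 1/256 (W = (1/(-4 - 12))² = (1/(-16))² = (-1/16)² = 1/256 ≈ 0.0039063)
A(u) = -9 + u
W*(-129) + A(-4) = (1/256)*(-129) + (-9 - 4) = -129/256 - 13 = -3457/256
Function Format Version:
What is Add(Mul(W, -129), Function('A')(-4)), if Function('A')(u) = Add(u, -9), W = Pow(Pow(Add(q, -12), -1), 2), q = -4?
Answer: Rational(-3457, 256) ≈ -13.504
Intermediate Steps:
W = Rational(1, 256) (W = Pow(Pow(Add(-4, -12), -1), 2) = Pow(Pow(-16, -1), 2) = Pow(Rational(-1, 16), 2) = Rational(1, 256) ≈ 0.0039063)
Function('A')(u) = Add(-9, u)
Add(Mul(W, -129), Function('A')(-4)) = Add(Mul(Rational(1, 256), -129), Add(-9, -4)) = Add(Rational(-129, 256), -13) = Rational(-3457, 256)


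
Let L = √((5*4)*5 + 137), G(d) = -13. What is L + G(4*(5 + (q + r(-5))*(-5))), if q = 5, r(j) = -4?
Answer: -13 + √237 ≈ 2.3948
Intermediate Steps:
L = √237 (L = √(20*5 + 137) = √(100 + 137) = √237 ≈ 15.395)
L + G(4*(5 + (q + r(-5))*(-5))) = √237 - 13 = -13 + √237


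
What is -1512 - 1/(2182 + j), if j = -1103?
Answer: -1631449/1079 ≈ -1512.0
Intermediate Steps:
-1512 - 1/(2182 + j) = -1512 - 1/(2182 - 1103) = -1512 - 1/1079 = -1631449/1079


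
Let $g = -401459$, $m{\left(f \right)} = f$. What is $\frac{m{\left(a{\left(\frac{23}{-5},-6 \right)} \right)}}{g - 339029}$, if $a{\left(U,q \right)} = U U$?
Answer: $- \frac{529}{18512200} \approx -2.8576 \cdot 10^{-5}$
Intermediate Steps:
$a{\left(U,q \right)} = U^{2}$
$\frac{m{\left(a{\left(\frac{23}{-5},-6 \right)} \right)}}{g - 339029} = \frac{\left(\frac{23}{-5}\right)^{2}}{-401459 - 339029} = \frac{\left(23 \left(- \frac{1}{5}\right)\right)^{2}}{-401459 - 339029} = \frac{\left(- \frac{23}{5}\right)^{2}}{-740488} = \frac{529}{25} \left(- \frac{1}{740488}\right) = - \frac{529}{18512200}$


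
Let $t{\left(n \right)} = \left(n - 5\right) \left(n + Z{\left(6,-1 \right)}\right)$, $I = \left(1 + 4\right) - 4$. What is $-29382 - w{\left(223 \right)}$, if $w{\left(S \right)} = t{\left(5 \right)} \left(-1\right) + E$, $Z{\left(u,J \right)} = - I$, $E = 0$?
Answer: $-29382$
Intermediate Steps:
$I = 1$ ($I = 5 - 4 = 1$)
$Z{\left(u,J \right)} = -1$ ($Z{\left(u,J \right)} = \left(-1\right) 1 = -1$)
$t{\left(n \right)} = \left(-1 + n\right) \left(-5 + n\right)$ ($t{\left(n \right)} = \left(n - 5\right) \left(n - 1\right) = \left(-5 + n\right) \left(-1 + n\right) = \left(-1 + n\right) \left(-5 + n\right)$)
$w{\left(S \right)} = 0$ ($w{\left(S \right)} = \left(5 + 5^{2} - 30\right) \left(-1\right) + 0 = \left(5 + 25 - 30\right) \left(-1\right) + 0 = 0 \left(-1\right) + 0 = 0 + 0 = 0$)
$-29382 - w{\left(223 \right)} = -29382 - 0 = -29382 + 0 = -29382$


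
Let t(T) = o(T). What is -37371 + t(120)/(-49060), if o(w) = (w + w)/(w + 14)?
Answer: -6141961227/164351 ≈ -37371.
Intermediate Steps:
o(w) = 2*w/(14 + w) (o(w) = (2*w)/(14 + w) = 2*w/(14 + w))
t(T) = 2*T/(14 + T)
-37371 + t(120)/(-49060) = -37371 + (2*120/(14 + 120))/(-49060) = -37371 + (2*120/134)*(-1/49060) = -37371 + (2*120*(1/134))*(-1/49060) = -37371 + (120/67)*(-1/49060) = -37371 - 6/164351 = -6141961227/164351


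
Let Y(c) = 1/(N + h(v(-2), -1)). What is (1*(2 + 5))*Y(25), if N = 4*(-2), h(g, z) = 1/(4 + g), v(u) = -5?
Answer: -7/9 ≈ -0.77778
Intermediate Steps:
N = -8
Y(c) = -⅑ (Y(c) = 1/(-8 + 1/(4 - 5)) = 1/(-8 + 1/(-1)) = 1/(-8 - 1) = 1/(-9) = -⅑)
(1*(2 + 5))*Y(25) = (1*(2 + 5))*(-⅑) = (1*7)*(-⅑) = 7*(-⅑) = -7/9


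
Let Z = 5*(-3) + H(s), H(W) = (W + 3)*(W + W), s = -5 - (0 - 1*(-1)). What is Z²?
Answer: 441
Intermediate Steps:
s = -6 (s = -5 - (0 + 1) = -5 - 1*1 = -5 - 1 = -6)
H(W) = 2*W*(3 + W) (H(W) = (3 + W)*(2*W) = 2*W*(3 + W))
Z = 21 (Z = 5*(-3) + 2*(-6)*(3 - 6) = -15 + 2*(-6)*(-3) = -15 + 36 = 21)
Z² = 21² = 441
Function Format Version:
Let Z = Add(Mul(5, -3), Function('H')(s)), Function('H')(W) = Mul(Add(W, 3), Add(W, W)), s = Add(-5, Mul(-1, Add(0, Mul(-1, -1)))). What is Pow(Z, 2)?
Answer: 441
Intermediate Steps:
s = -6 (s = Add(-5, Mul(-1, Add(0, 1))) = Add(-5, Mul(-1, 1)) = Add(-5, -1) = -6)
Function('H')(W) = Mul(2, W, Add(3, W)) (Function('H')(W) = Mul(Add(3, W), Mul(2, W)) = Mul(2, W, Add(3, W)))
Z = 21 (Z = Add(Mul(5, -3), Mul(2, -6, Add(3, -6))) = Add(-15, Mul(2, -6, -3)) = Add(-15, 36) = 21)
Pow(Z, 2) = Pow(21, 2) = 441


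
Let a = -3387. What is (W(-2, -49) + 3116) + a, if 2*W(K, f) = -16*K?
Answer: -255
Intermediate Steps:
W(K, f) = -8*K (W(K, f) = (-16*K)/2 = -8*K)
(W(-2, -49) + 3116) + a = (-8*(-2) + 3116) - 3387 = (16 + 3116) - 3387 = 3132 - 3387 = -255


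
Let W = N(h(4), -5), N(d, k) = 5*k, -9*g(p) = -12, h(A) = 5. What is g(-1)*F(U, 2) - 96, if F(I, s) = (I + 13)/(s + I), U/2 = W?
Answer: -3419/36 ≈ -94.972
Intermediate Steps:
g(p) = 4/3 (g(p) = -⅑*(-12) = 4/3)
W = -25 (W = 5*(-5) = -25)
U = -50 (U = 2*(-25) = -50)
F(I, s) = (13 + I)/(I + s)
g(-1)*F(U, 2) - 96 = 4*((13 - 50)/(-50 + 2))/3 - 96 = 4*(-37/(-48))/3 - 96 = 4*(-1/48*(-37))/3 - 96 = (4/3)*(37/48) - 96 = 37/36 - 96 = -3419/36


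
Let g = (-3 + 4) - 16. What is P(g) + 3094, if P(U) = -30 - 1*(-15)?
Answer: 3079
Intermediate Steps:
g = -15 (g = 1 - 16 = -15)
P(U) = -15 (P(U) = -30 + 15 = -15)
P(g) + 3094 = -15 + 3094 = 3079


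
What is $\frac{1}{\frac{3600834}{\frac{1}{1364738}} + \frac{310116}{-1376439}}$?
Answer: $\frac{458813}{2254696546631315624} \approx 2.0349 \cdot 10^{-13}$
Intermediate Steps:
$\frac{1}{\frac{3600834}{\frac{1}{1364738}} + \frac{310116}{-1376439}} = \frac{1}{3600834 \frac{1}{\frac{1}{1364738}} + 310116 \left(- \frac{1}{1376439}\right)} = \frac{1}{3600834 \cdot 1364738 - \frac{103372}{458813}} = \frac{1}{4914194991492 - \frac{103372}{458813}} = \frac{1}{\frac{2254696546631315624}{458813}} = \frac{458813}{2254696546631315624}$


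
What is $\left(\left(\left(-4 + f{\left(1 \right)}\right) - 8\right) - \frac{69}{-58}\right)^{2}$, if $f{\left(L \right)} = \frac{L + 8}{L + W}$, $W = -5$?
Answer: $\frac{2295225}{13456} \approx 170.57$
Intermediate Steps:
$f{\left(L \right)} = \frac{8 + L}{-5 + L}$ ($f{\left(L \right)} = \frac{L + 8}{L - 5} = \frac{8 + L}{-5 + L}$)
$\left(\left(\left(-4 + f{\left(1 \right)}\right) - 8\right) - \frac{69}{-58}\right)^{2} = \left(\left(\left(-4 + \frac{8 + 1}{-5 + 1}\right) - 8\right) - \frac{69}{-58}\right)^{2} = \left(\left(\left(-4 + \frac{1}{-4} \cdot 9\right) - 8\right) - - \frac{69}{58}\right)^{2} = \left(\left(\left(-4 - \frac{9}{4}\right) - 8\right) + \frac{69}{58}\right)^{2} = \left(\left(- \frac{25}{4} - 8\right) + \frac{69}{58}\right)^{2} = \left(- \frac{57}{4} + \frac{69}{58}\right)^{2} = \left(- \frac{1515}{116}\right)^{2} = \frac{2295225}{13456}$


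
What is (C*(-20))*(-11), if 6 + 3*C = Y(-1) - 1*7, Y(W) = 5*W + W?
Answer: -4180/3 ≈ -1393.3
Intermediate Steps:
Y(W) = 6*W
C = -19/3 (C = -2 + (6*(-1) - 1*7)/3 = -2 + (-6 - 7)/3 = -2 + (1/3)*(-13) = -2 - 13/3 = -19/3 ≈ -6.3333)
(C*(-20))*(-11) = -19/3*(-20)*(-11) = (380/3)*(-11) = -4180/3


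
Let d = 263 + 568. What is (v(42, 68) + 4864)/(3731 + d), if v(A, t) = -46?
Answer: 2409/2281 ≈ 1.0561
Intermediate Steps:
d = 831
(v(42, 68) + 4864)/(3731 + d) = (-46 + 4864)/(3731 + 831) = 4818/4562 = 4818*(1/4562) = 2409/2281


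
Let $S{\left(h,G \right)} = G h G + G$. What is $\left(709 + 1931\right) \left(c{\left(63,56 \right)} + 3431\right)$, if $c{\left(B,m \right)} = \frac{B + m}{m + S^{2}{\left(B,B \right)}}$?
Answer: $\frac{20236188975264900}{2234107577} \approx 9.0578 \cdot 10^{6}$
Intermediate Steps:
$S{\left(h,G \right)} = G + h G^{2}$ ($S{\left(h,G \right)} = h G^{2} + G = G + h G^{2}$)
$c{\left(B,m \right)} = \frac{B + m}{m + B^{2} \left(1 + B^{2}\right)^{2}}$ ($c{\left(B,m \right)} = \frac{B + m}{m + \left(B \left(1 + B B\right)\right)^{2}} = \frac{B + m}{m + \left(B \left(1 + B^{2}\right)\right)^{2}} = \frac{B + m}{m + B^{2} \left(1 + B^{2}\right)^{2}}$)
$\left(709 + 1931\right) \left(c{\left(63,56 \right)} + 3431\right) = \left(709 + 1931\right) \left(\frac{63 + 56}{56 + 63^{2} \left(1 + 63^{2}\right)^{2}} + 3431\right) = 2640 \left(\frac{1}{56 + 3969 \left(1 + 3969\right)^{2}} \cdot 119 + 3431\right) = 2640 \left(\frac{1}{56 + 3969 \cdot 3970^{2}} \cdot 119 + 3431\right) = 2640 \left(\frac{1}{56 + 3969 \cdot 15760900} \cdot 119 + 3431\right) = 2640 \left(\frac{1}{56 + 62555012100} \cdot 119 + 3431\right) = 2640 \left(\frac{1}{62555012156} \cdot 119 + 3431\right) = 2640 \left(\frac{17}{8936430308} + 3431\right) = 2640 \cdot \frac{30660892386765}{8936430308} = \frac{20236188975264900}{2234107577}$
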